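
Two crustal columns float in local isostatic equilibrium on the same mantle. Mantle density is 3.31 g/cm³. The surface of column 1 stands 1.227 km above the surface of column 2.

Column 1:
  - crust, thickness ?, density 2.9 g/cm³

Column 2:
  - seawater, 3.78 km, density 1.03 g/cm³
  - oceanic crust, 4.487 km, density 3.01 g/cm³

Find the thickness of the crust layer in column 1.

34.2 km

Take the compensation level at the base of the deeper column (depth z_c below the surface of column 1) and equate Σ ρ_i t_i down to z_c; mantle fills any gap and the z_c terms cancel.
Column 1: x×2.9 + (z_c − 0 − x)×3.31
Column 2: 1.227×0 + 3.78×1.03 + 4.487×3.01 + (z_c − 1.227 − 8.267)×3.31
The z_c×3.31 term appears on both sides and cancels. Collect the known terms of each column as K = Σ(ρt)_known − 3.31 × (depth of known layers): K_1 = 0 − 3.31×0 = 0; K_2 = 17.39927 − 3.31×(1.227 + 8.267) = −14.02587.
Balance: K_1 − x×(3.31 − 2.9) = K_2, so x = (K_1 − K_2)/(3.31 − 2.9) = 14.0259/0.41 = 34.2 km.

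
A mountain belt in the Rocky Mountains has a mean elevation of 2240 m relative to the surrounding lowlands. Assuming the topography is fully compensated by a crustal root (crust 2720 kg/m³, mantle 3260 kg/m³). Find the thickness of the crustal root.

11300 m

In Airy isostatic equilibrium: the weight of the topography is balanced by the buoyancy of the root, ρ_c h = (ρ_m − ρ_c) r.
r = h · ρ_c / (ρ_m − ρ_c) = 2240 m × 2720 / (3260 − 2720) = 11300 m.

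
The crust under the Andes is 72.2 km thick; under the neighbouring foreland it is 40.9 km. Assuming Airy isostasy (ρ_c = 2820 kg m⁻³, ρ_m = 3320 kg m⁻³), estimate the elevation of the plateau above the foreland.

4.71 km

Excess crust Δ = 72.2 km − 40.9 km = 31.3 km, split between elevation h and root r with h + r = Δ.
Airy balance ρ_c h = (ρ_m − ρ_c) r gives r = h ρ_c/(ρ_m − ρ_c), so h (1 + ρ_c/(ρ_m − ρ_c)) = Δ, i.e. h = Δ (ρ_m − ρ_c)/ρ_m.
h = 31.3 km × 500/3320 = 4.71 km.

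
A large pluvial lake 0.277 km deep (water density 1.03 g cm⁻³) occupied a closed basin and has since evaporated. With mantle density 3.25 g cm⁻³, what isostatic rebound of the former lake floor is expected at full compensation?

0.0878 km

u = d ρ_w/ρ_m = 0.277 km × 1.03/3.25 = 0.0878 km.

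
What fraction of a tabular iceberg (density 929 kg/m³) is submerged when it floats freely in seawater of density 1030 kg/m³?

Submerged fraction = ρ_obj/ρ_fluid = 929/1030 = 0.902.

0.902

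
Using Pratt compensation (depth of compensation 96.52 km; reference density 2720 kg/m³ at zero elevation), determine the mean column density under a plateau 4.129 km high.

2610 kg/m³

Pratt balance: ρ_ref D = ρ (D + h).
ρ = ρ_ref D/(D + h) = 2720 × 96.52 km/(96.52 km + 4.129 km) = 2610 kg/m³.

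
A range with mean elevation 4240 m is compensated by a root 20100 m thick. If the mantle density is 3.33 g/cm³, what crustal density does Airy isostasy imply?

ρ_c h = (ρ_m − ρ_c) r → ρ_c (h + r) = ρ_m r → ρ_c = ρ_m r / (h + r).
ρ_c = 3.33 × 20100 m / (4240 m + 20100 m) = 2.75 g/cm³.

2.75 g/cm³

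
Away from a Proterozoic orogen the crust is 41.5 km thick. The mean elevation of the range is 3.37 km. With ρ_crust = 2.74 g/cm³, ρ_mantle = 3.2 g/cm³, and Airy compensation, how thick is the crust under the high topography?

Root depth r = h ρ_c / (ρ_m − ρ_c) = 3.37 km × 2.74 / 0.46 = 20.07 km.
Total thickness = T + h + r = 41.5 km + 3.37 km + 20.07 km = 64.9 km.

64.9 km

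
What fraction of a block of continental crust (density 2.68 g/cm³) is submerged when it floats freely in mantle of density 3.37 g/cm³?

Submerged fraction = ρ_obj/ρ_fluid = 2.68/3.37 = 79.5%.

79.5%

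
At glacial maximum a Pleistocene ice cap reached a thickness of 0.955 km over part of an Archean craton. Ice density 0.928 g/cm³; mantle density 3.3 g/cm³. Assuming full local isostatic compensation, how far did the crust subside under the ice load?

In Airy isostatic equilibrium: the ice load ρ_ice t is balanced by mantle displaced below, ρ_m s.
s = t ρ_ice / ρ_m = 0.955 km × 0.928/3.3 = 0.269 km.

0.269 km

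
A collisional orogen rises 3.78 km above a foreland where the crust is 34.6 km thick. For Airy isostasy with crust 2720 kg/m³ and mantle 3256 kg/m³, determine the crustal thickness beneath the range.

Root depth r = h ρ_c / (ρ_m − ρ_c) = 3.78 km × 2720 / 536 = 19.18 km.
Total thickness = T + h + r = 34.6 km + 3.78 km + 19.18 km = 57.6 km.

57.6 km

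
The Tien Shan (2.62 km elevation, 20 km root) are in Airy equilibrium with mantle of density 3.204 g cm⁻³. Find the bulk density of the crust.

2.83 g cm⁻³

ρ_c h = (ρ_m − ρ_c) r → ρ_c (h + r) = ρ_m r → ρ_c = ρ_m r / (h + r).
ρ_c = 3.204 × 20 km / (2.62 km + 20 km) = 2.83 g cm⁻³.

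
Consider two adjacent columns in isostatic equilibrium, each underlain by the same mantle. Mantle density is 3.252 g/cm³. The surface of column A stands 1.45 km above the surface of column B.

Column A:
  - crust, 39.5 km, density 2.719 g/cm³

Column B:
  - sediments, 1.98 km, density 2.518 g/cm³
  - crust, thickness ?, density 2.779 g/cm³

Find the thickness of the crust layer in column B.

Take the compensation level at the base of the deeper column (depth z_c below the surface of column A) and equate Σ ρ_i t_i down to z_c; mantle fills any gap and the z_c terms cancel.
Column A: 39.5×2.719 + (z_c − 39.5)×3.252
Column B: 1.45×0 + 1.98×2.518 + x×2.779 + (z_c − 1.45 − 1.98 − x)×3.252
The z_c×3.252 term appears on both sides and cancels. Collect the known terms of each column as K = Σ(ρt)_known − 3.252 × (depth of known layers): K_A = 107.4005 − 3.252×39.5 = −21.0535; K_B = 4.98564 − 3.252×(1.45 + 1.98) = −6.16872.
Balance: K_A = K_B − x×(3.252 − 2.779), so x = (K_B − K_A)/(3.252 − 2.779) = 14.8848/0.473 = 31.5 km.

31.5 km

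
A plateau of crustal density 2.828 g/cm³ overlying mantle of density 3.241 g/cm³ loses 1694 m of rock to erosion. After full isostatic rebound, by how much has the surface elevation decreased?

216 m

Rebound u = e ρ_c/ρ_m = 1694 m × 2.828/3.241 = 1478 m.
Net surface drop = e − u = 1694 m − 1478 m = e (ρ_m − ρ_c)/ρ_m = 216 m.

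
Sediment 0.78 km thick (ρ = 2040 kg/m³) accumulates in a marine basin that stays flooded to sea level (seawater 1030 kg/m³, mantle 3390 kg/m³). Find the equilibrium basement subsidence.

Submarine loading: the sediment displaces seawater, and the subsidence is in turn flooded, so s (ρ_m − ρ_w) = t (ρ_sed − ρ_w).
s = 0.78 km × (2040 − 1030) / (3390 − 1030) = 0.334 km.

0.334 km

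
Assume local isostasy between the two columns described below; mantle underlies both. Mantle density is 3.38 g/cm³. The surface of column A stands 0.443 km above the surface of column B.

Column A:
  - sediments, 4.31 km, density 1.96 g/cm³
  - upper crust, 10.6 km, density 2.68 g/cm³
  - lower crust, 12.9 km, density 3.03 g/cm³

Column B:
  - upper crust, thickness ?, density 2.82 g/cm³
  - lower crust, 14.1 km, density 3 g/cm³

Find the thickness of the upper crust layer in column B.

Take the compensation level at the base of the deeper column (depth z_c below the surface of column A) and equate Σ ρ_i t_i down to z_c; mantle fills any gap and the z_c terms cancel.
Column A: 4.31×1.96 + 10.6×2.68 + 12.9×3.03 + (z_c − 27.81)×3.38
Column B: 0.443×0 + x×2.82 + 14.1×3 + (z_c − 0.443 − 14.1 − x)×3.38
The z_c×3.38 term appears on both sides and cancels. Collect the known terms of each column as K = Σ(ρt)_known − 3.38 × (depth of known layers): K_A = 75.9426 − 3.38×27.81 = −18.0552; K_B = 42.3 − 3.38×(0.443 + 14.1) = −6.85534.
Balance: K_A = K_B − x×(3.38 − 2.82), so x = (K_B − K_A)/(3.38 − 2.82) = 11.1999/0.56 = 20 km.

20 km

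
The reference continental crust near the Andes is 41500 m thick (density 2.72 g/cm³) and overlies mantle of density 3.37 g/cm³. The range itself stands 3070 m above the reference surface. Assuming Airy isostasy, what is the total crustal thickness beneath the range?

57400 m

Root depth r = h ρ_c / (ρ_m − ρ_c) = 3070 m × 2.72 / 0.65 = 12850 m.
Total thickness = T + h + r = 41500 m + 3070 m + 12850 m = 57400 m.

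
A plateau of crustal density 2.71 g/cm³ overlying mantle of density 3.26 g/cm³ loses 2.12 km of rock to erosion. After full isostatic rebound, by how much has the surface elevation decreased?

0.358 km

Rebound u = e ρ_c/ρ_m = 2.12 km × 2.71/3.26 = 1.762 km.
Net surface drop = e − u = 2.12 km − 1.762 km = e (ρ_m − ρ_c)/ρ_m = 0.358 km.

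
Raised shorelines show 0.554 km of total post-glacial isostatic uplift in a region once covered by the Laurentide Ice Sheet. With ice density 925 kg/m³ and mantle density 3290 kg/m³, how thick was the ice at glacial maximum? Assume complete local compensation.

u = t ρ_ice/ρ_m → t = u ρ_m/ρ_ice = 0.554 km × 3290/925 = 1.97 km.

1.97 km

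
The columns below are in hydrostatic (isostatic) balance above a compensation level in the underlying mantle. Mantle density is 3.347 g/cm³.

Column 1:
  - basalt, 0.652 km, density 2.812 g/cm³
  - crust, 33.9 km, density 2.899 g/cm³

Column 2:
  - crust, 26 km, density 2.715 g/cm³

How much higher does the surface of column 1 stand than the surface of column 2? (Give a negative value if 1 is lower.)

For any compensation level in the mantle, the mantle terms cancel and isostasy reduces to e = (Σt_1 − Σt_2) − (Σ(ρt)_1 − Σ(ρt)_2) / ρ_m.
Σt_1 = 34.552 km; Σt_2 = 26 km; Σ(ρt)_1 = 100.109524; Σ(ρt)_2 = 70.59 (in km·g/cm³).
e = (34.552 − 26) − (100.109524 − 70.59) / 3.347 = −0.268 km.

−0.268 km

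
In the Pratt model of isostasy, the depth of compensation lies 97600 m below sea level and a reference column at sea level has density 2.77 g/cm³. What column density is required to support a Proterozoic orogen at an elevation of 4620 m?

2.64 g/cm³

Pratt balance: ρ_ref D = ρ (D + h).
ρ = ρ_ref D/(D + h) = 2.77 × 97600 m/(97600 m + 4620 m) = 2.64 g/cm³.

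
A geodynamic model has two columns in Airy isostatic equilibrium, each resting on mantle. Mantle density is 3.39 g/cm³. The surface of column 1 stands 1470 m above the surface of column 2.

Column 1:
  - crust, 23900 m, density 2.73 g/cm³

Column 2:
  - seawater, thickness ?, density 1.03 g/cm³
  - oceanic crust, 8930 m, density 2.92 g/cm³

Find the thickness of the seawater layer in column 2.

2790 m

Take the compensation level at the base of the deeper column (depth z_c below the surface of column 1) and equate Σ ρ_i t_i down to z_c; mantle fills any gap and the z_c terms cancel.
Column 1: 23900×2.73 + (z_c − 23900)×3.39
Column 2: 1470×0 + x×1.03 + 8930×2.92 + (z_c − 1470 − 8930 − x)×3.39
The z_c×3.39 term appears on both sides and cancels. Collect the known terms of each column as K = Σ(ρt)_known − 3.39 × (depth of known layers): K_1 = 65247 − 3.39×23900 = −15774; K_2 = 26075.6 − 3.39×(1470 + 8930) = −9180.4.
Balance: K_1 = K_2 − x×(3.39 − 1.03), so x = (K_2 − K_1)/(3.39 − 1.03) = 6593.6/2.36 = 2790 m.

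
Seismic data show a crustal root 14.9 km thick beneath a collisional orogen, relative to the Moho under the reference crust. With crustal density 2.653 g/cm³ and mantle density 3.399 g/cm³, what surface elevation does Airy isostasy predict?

Isostatic balance requires: ρ_c h = (ρ_m − ρ_c) r.
h = r (ρ_m − ρ_c) / ρ_c = 14.9 km × (3.399 − 2.653) / 2.653 = 4.19 km.

4.19 km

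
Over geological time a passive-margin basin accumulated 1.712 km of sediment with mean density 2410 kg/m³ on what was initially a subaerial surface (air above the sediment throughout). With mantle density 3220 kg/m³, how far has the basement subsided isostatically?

1.28 km

Subaerial load: s = t ρ_sed / ρ_m = 1.712 km × 2410/3220 = 1.28 km.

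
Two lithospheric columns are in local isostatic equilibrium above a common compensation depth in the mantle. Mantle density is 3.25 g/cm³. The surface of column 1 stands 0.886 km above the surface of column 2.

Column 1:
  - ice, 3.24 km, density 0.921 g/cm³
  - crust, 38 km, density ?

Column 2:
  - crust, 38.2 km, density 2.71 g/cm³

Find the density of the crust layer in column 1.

2.83 g/cm³

Take the compensation level at the base of the deeper column (depth z_c below the surface of column 1) and equate Σ ρ_i t_i down to z_c; mantle fills any gap and the z_c terms cancel.
Column 1: 3.24×0.921 + 38×ρ + (z_c − 41.24)×3.25
Column 2: 0.886×0 + 38.2×2.71 + (z_c − 0.886 − 38.2)×3.25
The z_c×3.25 term appears on both sides and cancels. Collect the known terms of each column as K = Σ(ρt)_known − 3.25 × (depth of known layers): K_1 = 2.98404 − 3.25×41.24 = −131.04596; K_2 = 103.522 − 3.25×(0.886 + 38.2) = −23.5075.
Balance: K_1 + 38×ρ = K_2, so ρ = (K_2 − K_1)/38 = 107.538/38 = 2.83 g/cm³.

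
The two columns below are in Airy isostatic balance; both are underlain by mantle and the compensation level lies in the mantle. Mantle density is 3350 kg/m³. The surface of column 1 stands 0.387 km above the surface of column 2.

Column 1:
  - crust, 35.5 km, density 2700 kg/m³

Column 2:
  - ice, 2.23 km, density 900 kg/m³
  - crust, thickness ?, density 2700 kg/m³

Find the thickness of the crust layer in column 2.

25.1 km

Take the compensation level at the base of the deeper column (depth z_c below the surface of column 1) and equate Σ ρ_i t_i down to z_c; mantle fills any gap and the z_c terms cancel.
Column 1: 35.5×2700 + (z_c − 35.5)×3350
Column 2: 0.387×0 + 2.23×900 + x×2700 + (z_c − 0.387 − 2.23 − x)×3350
The z_c×3350 term appears on both sides and cancels. Collect the known terms of each column as K = Σ(ρt)_known − 3350 × (depth of known layers): K_1 = 95850 − 3350×35.5 = −23075; K_2 = 2007 − 3350×(0.387 + 2.23) = −6759.95.
Balance: K_1 = K_2 − x×(3350 − 2700), so x = (K_2 − K_1)/(3350 − 2700) = 16315.1/650 = 25.1 km.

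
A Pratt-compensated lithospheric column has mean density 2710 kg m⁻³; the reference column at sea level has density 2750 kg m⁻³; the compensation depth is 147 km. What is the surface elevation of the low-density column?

ρ_ref D = ρ (D + h) → h = D (ρ_ref − ρ)/ρ.
h = 147 km × (2750 − 2710)/2710 = 2.17 km.

2.17 km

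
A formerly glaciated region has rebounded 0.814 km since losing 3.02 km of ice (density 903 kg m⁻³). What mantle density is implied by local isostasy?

3350 kg m⁻³

ρ_m = ρ_ice t / u = 903 × 3.02 km/0.814 km = 3350 kg m⁻³.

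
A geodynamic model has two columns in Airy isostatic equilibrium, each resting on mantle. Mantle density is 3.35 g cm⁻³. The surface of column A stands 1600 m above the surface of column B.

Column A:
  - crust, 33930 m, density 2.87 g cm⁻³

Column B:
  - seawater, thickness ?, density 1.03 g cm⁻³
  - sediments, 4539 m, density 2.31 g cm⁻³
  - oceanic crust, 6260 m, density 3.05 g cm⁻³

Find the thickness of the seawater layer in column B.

Take the compensation level at the base of the deeper column (depth z_c below the surface of column A) and equate Σ ρ_i t_i down to z_c; mantle fills any gap and the z_c terms cancel.
Column A: 33930×2.87 + (z_c − 33930)×3.35
Column B: 1600×0 + x×1.03 + 4539×2.31 + 6260×3.05 + (z_c − 1600 − 10799 − x)×3.35
The z_c×3.35 term appears on both sides and cancels. Collect the known terms of each column as K = Σ(ρt)_known − 3.35 × (depth of known layers): K_A = 97379.1 − 3.35×33930 = −16286.4; K_B = 29578.09 − 3.35×(1600 + 10799) = −11958.56.
Balance: K_A = K_B − x×(3.35 − 1.03), so x = (K_B − K_A)/(3.35 − 1.03) = 4327.84/2.32 = 1870 m.

1870 m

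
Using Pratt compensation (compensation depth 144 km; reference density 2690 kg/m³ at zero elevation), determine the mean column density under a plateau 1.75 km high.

2660 kg/m³

Pratt balance: ρ_ref D = ρ (D + h).
ρ = ρ_ref D/(D + h) = 2690 × 144 km/(144 km + 1.75 km) = 2660 kg/m³.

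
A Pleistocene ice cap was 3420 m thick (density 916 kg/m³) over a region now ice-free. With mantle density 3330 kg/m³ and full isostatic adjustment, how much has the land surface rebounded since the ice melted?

941 m

Removing the load lets mantle flow back in; uplift u satisfies ρ_ice t = ρ_m u.
u = t ρ_ice/ρ_m = 3420 m × 916/3330 = 941 m.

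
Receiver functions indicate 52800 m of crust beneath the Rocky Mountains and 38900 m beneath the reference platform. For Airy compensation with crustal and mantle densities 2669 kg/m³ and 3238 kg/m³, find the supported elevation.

2440 m

Excess crust Δ = 52800 m − 38900 m = 13900 m, split between elevation h and root r with h + r = Δ.
Airy balance ρ_c h = (ρ_m − ρ_c) r gives r = h ρ_c/(ρ_m − ρ_c), so h (1 + ρ_c/(ρ_m − ρ_c)) = Δ, i.e. h = Δ (ρ_m − ρ_c)/ρ_m.
h = 13900 m × 569/3238 = 2440 m.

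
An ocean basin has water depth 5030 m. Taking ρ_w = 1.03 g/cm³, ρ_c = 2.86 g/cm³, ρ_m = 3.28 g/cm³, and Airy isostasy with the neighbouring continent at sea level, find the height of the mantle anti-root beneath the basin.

In Airy isostatic equilibrium: replacing crust with seawater at the top is compensated by replacing crust with mantle at the base: d (ρ_c − ρ_w) = a (ρ_m − ρ_c).
a = d (ρ_c − ρ_w)/(ρ_m − ρ_c) = 5030 m × 1.83/0.42 = 21900 m.

21900 m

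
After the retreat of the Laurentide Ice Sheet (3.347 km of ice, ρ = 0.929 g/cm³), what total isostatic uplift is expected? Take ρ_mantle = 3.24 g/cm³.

Removing the load lets mantle flow back in; uplift u satisfies ρ_ice t = ρ_m u.
u = t ρ_ice/ρ_m = 3.347 km × 0.929/3.24 = 0.96 km.

0.96 km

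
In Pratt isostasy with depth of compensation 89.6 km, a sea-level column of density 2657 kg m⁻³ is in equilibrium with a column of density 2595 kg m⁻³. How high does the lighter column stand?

ρ_ref D = ρ (D + h) → h = D (ρ_ref − ρ)/ρ.
h = 89.6 km × (2657 − 2595)/2595 = 2.14 km.

2.14 km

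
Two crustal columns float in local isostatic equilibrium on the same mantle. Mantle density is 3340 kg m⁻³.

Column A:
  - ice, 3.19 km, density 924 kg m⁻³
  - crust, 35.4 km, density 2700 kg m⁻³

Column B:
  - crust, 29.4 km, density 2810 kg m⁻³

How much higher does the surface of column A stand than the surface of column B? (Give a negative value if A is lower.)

For any compensation level in the mantle, the mantle terms cancel and isostasy reduces to e = (Σt_A − Σt_B) − (Σ(ρt)_A − Σ(ρt)_B) / ρ_m.
Σt_A = 38.59 km; Σt_B = 29.4 km; Σ(ρt)_A = 98527.56; Σ(ρt)_B = 82614 (in km·kg m⁻³).
e = (38.59 − 29.4) − (98527.56 − 82614) / 3340 = 4.43 km.

4.43 km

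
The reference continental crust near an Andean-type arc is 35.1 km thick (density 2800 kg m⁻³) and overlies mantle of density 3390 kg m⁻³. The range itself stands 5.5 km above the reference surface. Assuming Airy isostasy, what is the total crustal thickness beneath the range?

66.7 km

Root depth r = h ρ_c / (ρ_m − ρ_c) = 5.5 km × 2800 / 590 = 26.1 km.
Total thickness = T + h + r = 35.1 km + 5.5 km + 26.1 km = 66.7 km.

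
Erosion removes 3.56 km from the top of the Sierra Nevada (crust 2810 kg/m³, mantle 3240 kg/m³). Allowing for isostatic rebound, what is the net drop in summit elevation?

0.472 km

Rebound u = e ρ_c/ρ_m = 3.56 km × 2810/3240 = 3.088 km.
Net surface drop = e − u = 3.56 km − 3.088 km = e (ρ_m − ρ_c)/ρ_m = 0.472 km.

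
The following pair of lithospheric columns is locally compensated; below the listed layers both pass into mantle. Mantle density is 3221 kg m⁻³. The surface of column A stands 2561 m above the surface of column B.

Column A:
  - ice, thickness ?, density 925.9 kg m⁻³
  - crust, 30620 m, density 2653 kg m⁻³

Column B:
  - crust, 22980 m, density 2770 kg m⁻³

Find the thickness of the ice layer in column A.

Take the compensation level at the base of the deeper column (depth z_c below the surface of column A) and equate Σ ρ_i t_i down to z_c; mantle fills any gap and the z_c terms cancel.
Column A: x×925.9 + 30620×2653 + (z_c − 30620 − x)×3221
Column B: 2561×0 + 22980×2770 + (z_c − 2561 − 22980)×3221
The z_c×3221 term appears on both sides and cancels. Collect the known terms of each column as K = Σ(ρt)_known − 3221 × (depth of known layers): K_A = 81234860 − 3221×30620 = −17392160; K_B = 63654600 − 3221×(2561 + 22980) = −18612961.
Balance: K_A − x×(3221 − 925.9) = K_B, so x = (K_A − K_B)/(3221 − 925.9) = 1220800/2295.1 = 532 m.

532 m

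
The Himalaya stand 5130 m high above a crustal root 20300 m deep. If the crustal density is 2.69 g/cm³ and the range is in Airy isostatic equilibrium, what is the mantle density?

3.37 g/cm³

Airy balance: ρ_c h = (ρ_m − ρ_c) r → ρ_m = ρ_c (1 + h/r).
ρ_m = 2.69 × (1 + 5130 m/20300 m) = 3.37 g/cm³.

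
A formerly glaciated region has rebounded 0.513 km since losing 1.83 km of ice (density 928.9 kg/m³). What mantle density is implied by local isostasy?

3310 kg/m³

ρ_m = ρ_ice t / u = 928.9 × 1.83 km/0.513 km = 3310 kg/m³.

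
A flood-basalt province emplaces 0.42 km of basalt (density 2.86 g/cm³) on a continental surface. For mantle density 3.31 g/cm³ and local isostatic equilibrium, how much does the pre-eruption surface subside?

Subaerial loading: s = t ρ_load / ρ_m.
s = 0.42 km × 2.86/3.31 = 0.363 km.

0.363 km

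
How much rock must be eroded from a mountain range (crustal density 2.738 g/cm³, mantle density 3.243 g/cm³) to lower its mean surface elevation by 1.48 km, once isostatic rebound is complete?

Net drop Δ = e − u = e − e ρ_c/ρ_m = e (ρ_m − ρ_c)/ρ_m.
e = Δ ρ_m/(ρ_m − ρ_c) = 1.48 km × 3.243/0.505 = 9.5 km.

9.5 km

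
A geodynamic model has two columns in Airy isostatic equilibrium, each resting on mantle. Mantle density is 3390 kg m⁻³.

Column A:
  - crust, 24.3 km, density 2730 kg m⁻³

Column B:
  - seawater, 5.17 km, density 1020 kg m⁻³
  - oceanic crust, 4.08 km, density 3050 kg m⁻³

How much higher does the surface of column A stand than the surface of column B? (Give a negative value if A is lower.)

For any compensation level in the mantle, the mantle terms cancel and isostasy reduces to e = (Σt_A − Σt_B) − (Σ(ρt)_A − Σ(ρt)_B) / ρ_m.
Σt_A = 24.3 km; Σt_B = 9.25 km; Σ(ρt)_A = 66339; Σ(ρt)_B = 17717.4 (in km·kg m⁻³).
e = (24.3 − 9.25) − (66339 − 17717.4) / 3390 = 0.707 km.

0.707 km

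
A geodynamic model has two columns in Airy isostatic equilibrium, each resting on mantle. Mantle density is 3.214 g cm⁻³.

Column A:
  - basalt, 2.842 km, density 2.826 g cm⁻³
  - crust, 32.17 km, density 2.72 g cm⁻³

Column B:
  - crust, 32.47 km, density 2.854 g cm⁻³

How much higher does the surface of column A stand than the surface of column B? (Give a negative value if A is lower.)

1.65 km

For any compensation level in the mantle, the mantle terms cancel and isostasy reduces to e = (Σt_A − Σt_B) − (Σ(ρt)_A − Σ(ρt)_B) / ρ_m.
Σt_A = 35.012 km; Σt_B = 32.47 km; Σ(ρt)_A = 95.533892; Σ(ρt)_B = 92.66938 (in km·g cm⁻³).
e = (35.012 − 32.47) − (95.533892 − 92.66938) / 3.214 = 1.65 km.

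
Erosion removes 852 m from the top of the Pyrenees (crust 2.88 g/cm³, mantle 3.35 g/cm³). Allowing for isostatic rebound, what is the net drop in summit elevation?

Rebound u = e ρ_c/ρ_m = 852 m × 2.88/3.35 = 732.5 m.
Net surface drop = e − u = 852 m − 732.5 m = e (ρ_m − ρ_c)/ρ_m = 120 m.

120 m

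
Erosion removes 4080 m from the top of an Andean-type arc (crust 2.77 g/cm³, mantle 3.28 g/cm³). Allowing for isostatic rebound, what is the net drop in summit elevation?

Rebound u = e ρ_c/ρ_m = 4080 m × 2.77/3.28 = 3446 m.
Net surface drop = e − u = 4080 m − 3446 m = e (ρ_m − ρ_c)/ρ_m = 634 m.

634 m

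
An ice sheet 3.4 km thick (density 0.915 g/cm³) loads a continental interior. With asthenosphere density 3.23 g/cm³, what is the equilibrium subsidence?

0.963 km

Equating mass per unit area of the two columns: the ice load ρ_ice t is balanced by mantle displaced below, ρ_m s.
s = t ρ_ice / ρ_m = 3.4 km × 0.915/3.23 = 0.963 km.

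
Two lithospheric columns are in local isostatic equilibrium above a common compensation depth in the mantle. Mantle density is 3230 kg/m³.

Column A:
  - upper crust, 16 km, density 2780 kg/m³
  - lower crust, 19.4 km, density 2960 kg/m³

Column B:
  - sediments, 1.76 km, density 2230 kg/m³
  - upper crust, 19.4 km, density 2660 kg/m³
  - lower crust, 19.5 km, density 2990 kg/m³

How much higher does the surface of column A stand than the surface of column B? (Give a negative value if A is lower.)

For any compensation level in the mantle, the mantle terms cancel and isostasy reduces to e = (Σt_A − Σt_B) − (Σ(ρt)_A − Σ(ρt)_B) / ρ_m.
Σt_A = 35.4 km; Σt_B = 40.66 km; Σ(ρt)_A = 101904; Σ(ρt)_B = 113833.8 (in km·kg/m³).
e = (35.4 − 40.66) − (101904 − 113833.8) / 3230 = −1.57 km.

−1.57 km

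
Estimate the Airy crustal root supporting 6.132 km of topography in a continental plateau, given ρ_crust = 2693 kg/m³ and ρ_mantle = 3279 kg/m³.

By Archimedes' principle applied to the lithosphere: the weight of the topography is balanced by the buoyancy of the root, ρ_c h = (ρ_m − ρ_c) r.
r = h · ρ_c / (ρ_m − ρ_c) = 6.132 km × 2693 / (3279 − 2693) = 28.2 km.

28.2 km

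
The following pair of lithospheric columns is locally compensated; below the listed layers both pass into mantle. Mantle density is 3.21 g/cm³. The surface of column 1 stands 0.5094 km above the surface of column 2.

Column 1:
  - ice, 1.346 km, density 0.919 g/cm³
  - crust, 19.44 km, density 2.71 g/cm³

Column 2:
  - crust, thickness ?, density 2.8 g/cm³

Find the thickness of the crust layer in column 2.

Take the compensation level at the base of the deeper column (depth z_c below the surface of column 1) and equate Σ ρ_i t_i down to z_c; mantle fills any gap and the z_c terms cancel.
Column 1: 1.346×0.919 + 19.44×2.71 + (z_c − 20.786)×3.21
Column 2: 0.5094×0 + x×2.8 + (z_c − 0.5094 − 0 − x)×3.21
The z_c×3.21 term appears on both sides and cancels. Collect the known terms of each column as K = Σ(ρt)_known − 3.21 × (depth of known layers): K_1 = 53.919374 − 3.21×20.786 = −12.803686; K_2 = 0 − 3.21×(0.5094 + 0) = −1.635174.
Balance: K_1 = K_2 − x×(3.21 − 2.8), so x = (K_2 − K_1)/(3.21 − 2.8) = 11.1685/0.41 = 27.2 km.

27.2 km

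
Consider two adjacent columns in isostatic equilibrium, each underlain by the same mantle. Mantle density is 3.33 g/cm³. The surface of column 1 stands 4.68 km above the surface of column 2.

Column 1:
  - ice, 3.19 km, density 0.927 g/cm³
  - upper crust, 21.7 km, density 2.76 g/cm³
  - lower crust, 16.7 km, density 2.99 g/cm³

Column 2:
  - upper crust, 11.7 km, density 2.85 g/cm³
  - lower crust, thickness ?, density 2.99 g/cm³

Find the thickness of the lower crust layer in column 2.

Take the compensation level at the base of the deeper column (depth z_c below the surface of column 1) and equate Σ ρ_i t_i down to z_c; mantle fills any gap and the z_c terms cancel.
Column 1: 3.19×0.927 + 21.7×2.76 + 16.7×2.99 + (z_c − 41.59)×3.33
Column 2: 4.68×0 + 11.7×2.85 + x×2.99 + (z_c − 4.68 − 11.7 − x)×3.33
The z_c×3.33 term appears on both sides and cancels. Collect the known terms of each column as K = Σ(ρt)_known − 3.33 × (depth of known layers): K_1 = 112.78213 − 3.33×41.59 = −25.71257; K_2 = 33.345 − 3.33×(4.68 + 11.7) = −21.2004.
Balance: K_1 = K_2 − x×(3.33 − 2.99), so x = (K_2 − K_1)/(3.33 − 2.99) = 4.51217/0.34 = 13.3 km.

13.3 km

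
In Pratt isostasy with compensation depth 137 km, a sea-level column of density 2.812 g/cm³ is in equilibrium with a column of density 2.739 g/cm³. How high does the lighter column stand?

3.65 km

ρ_ref D = ρ (D + h) → h = D (ρ_ref − ρ)/ρ.
h = 137 km × (2.812 − 2.739)/2.739 = 3.65 km.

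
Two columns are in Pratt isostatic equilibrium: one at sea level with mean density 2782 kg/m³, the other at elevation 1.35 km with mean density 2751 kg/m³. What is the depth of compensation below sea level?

120 km

ρ_ref D = ρ (D + h) → D (ρ_ref − ρ) = ρ h.
D = ρ h/(ρ_ref − ρ) = 2751 × 1.35 km/(2782 − 2751) = 120 km.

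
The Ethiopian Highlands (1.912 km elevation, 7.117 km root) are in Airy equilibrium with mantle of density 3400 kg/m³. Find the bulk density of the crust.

ρ_c h = (ρ_m − ρ_c) r → ρ_c (h + r) = ρ_m r → ρ_c = ρ_m r / (h + r).
ρ_c = 3400 × 7.117 km / (1.912 km + 7.117 km) = 2680 kg/m³.

2680 kg/m³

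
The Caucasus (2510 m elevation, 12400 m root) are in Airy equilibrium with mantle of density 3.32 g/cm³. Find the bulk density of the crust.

2.76 g/cm³

ρ_c h = (ρ_m − ρ_c) r → ρ_c (h + r) = ρ_m r → ρ_c = ρ_m r / (h + r).
ρ_c = 3.32 × 12400 m / (2510 m + 12400 m) = 2.76 g/cm³.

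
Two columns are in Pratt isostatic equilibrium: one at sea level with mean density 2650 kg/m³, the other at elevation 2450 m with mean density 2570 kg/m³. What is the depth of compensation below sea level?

78700 m

ρ_ref D = ρ (D + h) → D (ρ_ref − ρ) = ρ h.
D = ρ h/(ρ_ref − ρ) = 2570 × 2450 m/(2650 − 2570) = 78700 m.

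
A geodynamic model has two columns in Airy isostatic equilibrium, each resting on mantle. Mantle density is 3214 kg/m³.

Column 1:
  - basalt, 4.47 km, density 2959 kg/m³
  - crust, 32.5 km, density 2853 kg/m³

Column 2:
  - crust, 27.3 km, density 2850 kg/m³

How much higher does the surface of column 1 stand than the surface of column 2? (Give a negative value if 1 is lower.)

For any compensation level in the mantle, the mantle terms cancel and isostasy reduces to e = (Σt_1 − Σt_2) − (Σ(ρt)_1 − Σ(ρt)_2) / ρ_m.
Σt_1 = 36.97 km; Σt_2 = 27.3 km; Σ(ρt)_1 = 105949.23; Σ(ρt)_2 = 77805 (in km·kg/m³).
e = (36.97 − 27.3) − (105949.23 − 77805) / 3214 = 0.913 km.

0.913 km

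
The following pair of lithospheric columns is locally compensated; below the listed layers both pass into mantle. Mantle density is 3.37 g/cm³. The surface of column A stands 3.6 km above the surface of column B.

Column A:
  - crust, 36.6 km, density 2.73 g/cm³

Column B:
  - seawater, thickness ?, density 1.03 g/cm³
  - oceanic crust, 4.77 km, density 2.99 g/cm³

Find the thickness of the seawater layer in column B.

Take the compensation level at the base of the deeper column (depth z_c below the surface of column A) and equate Σ ρ_i t_i down to z_c; mantle fills any gap and the z_c terms cancel.
Column A: 36.6×2.73 + (z_c − 36.6)×3.37
Column B: 3.6×0 + x×1.03 + 4.77×2.99 + (z_c − 3.6 − 4.77 − x)×3.37
The z_c×3.37 term appears on both sides and cancels. Collect the known terms of each column as K = Σ(ρt)_known − 3.37 × (depth of known layers): K_A = 99.918 − 3.37×36.6 = −23.424; K_B = 14.2623 − 3.37×(3.6 + 4.77) = −13.9446.
Balance: K_A = K_B − x×(3.37 − 1.03), so x = (K_B − K_A)/(3.37 − 1.03) = 9.4794/2.34 = 4.05 km.

4.05 km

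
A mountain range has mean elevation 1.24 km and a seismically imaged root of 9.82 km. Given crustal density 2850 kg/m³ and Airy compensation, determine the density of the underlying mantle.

3210 kg/m³

Airy balance: ρ_c h = (ρ_m − ρ_c) r → ρ_m = ρ_c (1 + h/r).
ρ_m = 2850 × (1 + 1.24 km/9.82 km) = 3210 kg/m³.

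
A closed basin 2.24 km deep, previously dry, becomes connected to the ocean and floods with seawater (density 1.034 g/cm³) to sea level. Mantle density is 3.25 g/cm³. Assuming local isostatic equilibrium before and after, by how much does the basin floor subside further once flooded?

After flooding the water column is d + s deep. Its weight must equal the weight of mantle displaced by the extra subsidence s: (d + s) ρ_w = s ρ_m.
s = d ρ_w / (ρ_m − ρ_w) = 2.24 km × 1.034/(3.25 − 1.034) = 1.05 km.

1.05 km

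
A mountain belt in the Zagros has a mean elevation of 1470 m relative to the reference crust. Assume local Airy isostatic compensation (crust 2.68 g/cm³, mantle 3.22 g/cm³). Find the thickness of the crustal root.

For local isostatic compensation: the weight of the topography is balanced by the buoyancy of the root, ρ_c h = (ρ_m − ρ_c) r.
r = h · ρ_c / (ρ_m − ρ_c) = 1470 m × 2.68 / (3.22 − 2.68) = 7300 m.

7300 m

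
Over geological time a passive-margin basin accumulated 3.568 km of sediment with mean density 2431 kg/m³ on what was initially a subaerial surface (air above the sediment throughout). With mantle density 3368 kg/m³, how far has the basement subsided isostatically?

2.58 km

Subaerial load: s = t ρ_sed / ρ_m = 3.568 km × 2431/3368 = 2.58 km.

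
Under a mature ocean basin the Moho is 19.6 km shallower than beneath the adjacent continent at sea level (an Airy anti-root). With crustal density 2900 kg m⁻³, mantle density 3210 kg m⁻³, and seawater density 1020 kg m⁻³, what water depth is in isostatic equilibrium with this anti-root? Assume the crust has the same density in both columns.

Replacing a thickness d of crust by seawater at the top must be balanced by replacing crust with mantle at the base: d (ρ_c − ρ_w) = a (ρ_m − ρ_c).
d = a (ρ_m − ρ_c)/(ρ_c − ρ_w) = 19.6 km × 310/1880 = 3.23 km.

3.23 km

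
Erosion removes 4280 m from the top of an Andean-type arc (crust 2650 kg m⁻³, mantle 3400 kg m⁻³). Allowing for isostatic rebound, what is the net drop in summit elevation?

Rebound u = e ρ_c/ρ_m = 4280 m × 2650/3400 = 3336 m.
Net surface drop = e − u = 4280 m − 3336 m = e (ρ_m − ρ_c)/ρ_m = 944 m.

944 m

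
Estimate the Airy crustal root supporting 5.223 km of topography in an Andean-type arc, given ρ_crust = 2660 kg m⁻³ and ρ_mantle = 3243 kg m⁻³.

23.8 km

For local isostatic compensation: the weight of the topography is balanced by the buoyancy of the root, ρ_c h = (ρ_m − ρ_c) r.
r = h · ρ_c / (ρ_m − ρ_c) = 5.223 km × 2660 / (3243 − 2660) = 23.8 km.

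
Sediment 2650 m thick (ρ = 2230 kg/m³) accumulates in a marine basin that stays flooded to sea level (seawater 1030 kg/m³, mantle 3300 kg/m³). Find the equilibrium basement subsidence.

Submarine loading: the sediment displaces seawater, and the subsidence is in turn flooded, so s (ρ_m − ρ_w) = t (ρ_sed − ρ_w).
s = 2650 m × (2230 − 1030) / (3300 − 1030) = 1400 m.

1400 m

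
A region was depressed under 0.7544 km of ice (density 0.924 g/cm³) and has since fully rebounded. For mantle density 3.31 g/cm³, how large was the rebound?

0.211 km

Removing the load lets mantle flow back in; uplift u satisfies ρ_ice t = ρ_m u.
u = t ρ_ice/ρ_m = 0.7544 km × 0.924/3.31 = 0.211 km.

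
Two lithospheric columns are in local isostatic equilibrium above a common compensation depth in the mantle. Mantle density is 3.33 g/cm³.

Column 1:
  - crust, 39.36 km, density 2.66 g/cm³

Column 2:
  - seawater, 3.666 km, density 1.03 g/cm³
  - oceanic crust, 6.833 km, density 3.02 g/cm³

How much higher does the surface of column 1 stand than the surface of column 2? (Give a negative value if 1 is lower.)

4.75 km

For any compensation level in the mantle, the mantle terms cancel and isostasy reduces to e = (Σt_1 − Σt_2) − (Σ(ρt)_1 − Σ(ρt)_2) / ρ_m.
Σt_1 = 39.36 km; Σt_2 = 10.499 km; Σ(ρt)_1 = 104.6976; Σ(ρt)_2 = 24.41164 (in km·g/cm³).
e = (39.36 − 10.499) − (104.6976 − 24.41164) / 3.33 = 4.75 km.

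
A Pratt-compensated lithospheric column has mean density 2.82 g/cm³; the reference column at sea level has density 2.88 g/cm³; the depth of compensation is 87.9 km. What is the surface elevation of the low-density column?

ρ_ref D = ρ (D + h) → h = D (ρ_ref − ρ)/ρ.
h = 87.9 km × (2.88 − 2.82)/2.82 = 1.87 km.

1.87 km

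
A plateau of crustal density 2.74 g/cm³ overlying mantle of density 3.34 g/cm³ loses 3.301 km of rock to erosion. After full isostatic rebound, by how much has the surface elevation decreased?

Rebound u = e ρ_c/ρ_m = 3.301 km × 2.74/3.34 = 2.708 km.
Net surface drop = e − u = 3.301 km − 2.708 km = e (ρ_m − ρ_c)/ρ_m = 0.593 km.

0.593 km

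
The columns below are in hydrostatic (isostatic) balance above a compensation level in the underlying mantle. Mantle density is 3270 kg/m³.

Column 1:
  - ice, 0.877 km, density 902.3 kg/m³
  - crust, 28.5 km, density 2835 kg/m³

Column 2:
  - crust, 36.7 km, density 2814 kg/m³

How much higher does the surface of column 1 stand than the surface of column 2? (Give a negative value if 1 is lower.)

−0.692 km

For any compensation level in the mantle, the mantle terms cancel and isostasy reduces to e = (Σt_1 − Σt_2) − (Σ(ρt)_1 − Σ(ρt)_2) / ρ_m.
Σt_1 = 29.377 km; Σt_2 = 36.7 km; Σ(ρt)_1 = 81588.8171; Σ(ρt)_2 = 103273.8 (in km·kg/m³).
e = (29.377 − 36.7) − (81588.8171 − 103273.8) / 3270 = −0.692 km.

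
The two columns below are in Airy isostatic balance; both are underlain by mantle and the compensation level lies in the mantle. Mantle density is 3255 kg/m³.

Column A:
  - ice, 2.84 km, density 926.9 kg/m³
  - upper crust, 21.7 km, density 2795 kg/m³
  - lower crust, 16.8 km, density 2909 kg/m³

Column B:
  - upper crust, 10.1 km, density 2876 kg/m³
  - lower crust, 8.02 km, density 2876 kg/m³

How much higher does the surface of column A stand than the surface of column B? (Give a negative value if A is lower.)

4.77 km

For any compensation level in the mantle, the mantle terms cancel and isostasy reduces to e = (Σt_A − Σt_B) − (Σ(ρt)_A − Σ(ρt)_B) / ρ_m.
Σt_A = 41.34 km; Σt_B = 18.12 km; Σ(ρt)_A = 112155.096; Σ(ρt)_B = 52113.12 (in km·kg/m³).
e = (41.34 − 18.12) − (112155.096 − 52113.12) / 3255 = 4.77 km.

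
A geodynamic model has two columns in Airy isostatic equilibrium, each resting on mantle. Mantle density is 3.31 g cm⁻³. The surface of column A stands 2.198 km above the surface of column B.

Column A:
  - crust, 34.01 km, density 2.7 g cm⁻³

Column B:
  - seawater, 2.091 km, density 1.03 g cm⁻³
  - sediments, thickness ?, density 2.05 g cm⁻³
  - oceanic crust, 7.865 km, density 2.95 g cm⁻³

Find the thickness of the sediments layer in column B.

4.66 km

Take the compensation level at the base of the deeper column (depth z_c below the surface of column A) and equate Σ ρ_i t_i down to z_c; mantle fills any gap and the z_c terms cancel.
Column A: 34.01×2.7 + (z_c − 34.01)×3.31
Column B: 2.198×0 + 2.091×1.03 + x×2.05 + 7.865×2.95 + (z_c − 2.198 − 9.956 − x)×3.31
The z_c×3.31 term appears on both sides and cancels. Collect the known terms of each column as K = Σ(ρt)_known − 3.31 × (depth of known layers): K_A = 91.827 − 3.31×34.01 = −20.7461; K_B = 25.35548 − 3.31×(2.198 + 9.956) = −14.87426.
Balance: K_A = K_B − x×(3.31 − 2.05), so x = (K_B − K_A)/(3.31 − 2.05) = 5.87184/1.26 = 4.66 km.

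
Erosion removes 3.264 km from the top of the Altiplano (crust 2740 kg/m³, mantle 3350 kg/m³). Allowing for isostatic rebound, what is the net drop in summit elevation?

Rebound u = e ρ_c/ρ_m = 3.264 km × 2740/3350 = 2.67 km.
Net surface drop = e − u = 3.264 km − 2.67 km = e (ρ_m − ρ_c)/ρ_m = 0.594 km.

0.594 km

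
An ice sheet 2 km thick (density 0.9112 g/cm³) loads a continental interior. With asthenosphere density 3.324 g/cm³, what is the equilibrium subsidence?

Equating mass per unit area of the two columns: the ice load ρ_ice t is balanced by mantle displaced below, ρ_m s.
s = t ρ_ice / ρ_m = 2 km × 0.9112/3.324 = 0.548 km.

0.548 km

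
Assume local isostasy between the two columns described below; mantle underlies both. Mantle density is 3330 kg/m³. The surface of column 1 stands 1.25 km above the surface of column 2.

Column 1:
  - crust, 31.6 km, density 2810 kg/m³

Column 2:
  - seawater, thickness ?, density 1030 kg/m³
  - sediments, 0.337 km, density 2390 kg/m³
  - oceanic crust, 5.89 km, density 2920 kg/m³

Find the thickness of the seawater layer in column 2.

Take the compensation level at the base of the deeper column (depth z_c below the surface of column 1) and equate Σ ρ_i t_i down to z_c; mantle fills any gap and the z_c terms cancel.
Column 1: 31.6×2810 + (z_c − 31.6)×3330
Column 2: 1.25×0 + x×1030 + 0.337×2390 + 5.89×2920 + (z_c − 1.25 − 6.227 − x)×3330
The z_c×3330 term appears on both sides and cancels. Collect the known terms of each column as K = Σ(ρt)_known − 3330 × (depth of known layers): K_1 = 88796 − 3330×31.6 = −16432; K_2 = 18004.23 − 3330×(1.25 + 6.227) = −6894.18.
Balance: K_1 = K_2 − x×(3330 − 1030), so x = (K_2 − K_1)/(3330 − 1030) = 9537.82/2300 = 4.15 km.

4.15 km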